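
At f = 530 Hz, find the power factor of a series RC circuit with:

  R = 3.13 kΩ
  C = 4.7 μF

Step 1 — Angular frequency: ω = 2π·f = 2π·530 = 3330 rad/s.
Step 2 — Component impedances:
  R: Z = R = 3130 Ω
  C: Z = 1/(jωC) = -j/(ω·C) = 0 - j63.89 Ω
Step 3 — Series combination: Z_total = R + C = 3130 - j63.89 Ω = 3131∠-1.2° Ω.
Step 4 — Power factor: PF = cos(φ) = Re(Z)/|Z| = 3130/3130.7 = 0.9998.
Step 5 — Type: Im(Z) = -63.89 ⇒ leading (phase φ = -1.2°).

PF = 0.9998 (leading, φ = -1.2°)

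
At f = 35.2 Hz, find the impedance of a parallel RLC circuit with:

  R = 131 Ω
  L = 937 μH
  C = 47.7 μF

Step 1 — Angular frequency: ω = 2π·f = 2π·35.2 = 221.2 rad/s.
Step 2 — Component impedances:
  R: Z = R = 131 Ω
  L: Z = jωL = j·221.2·0.000937 = 0 + j0.2072 Ω
  C: Z = 1/(jωC) = -j/(ω·C) = 0 - j94.79 Ω
Step 3 — Parallel combination: 1/Z_total = 1/R + 1/L + 1/C; Z_total = 0.0003293 + j0.2077 Ω = 0.2077∠89.9° Ω.

Z = 0.0003293 + j0.2077 Ω = 0.2077∠89.9° Ω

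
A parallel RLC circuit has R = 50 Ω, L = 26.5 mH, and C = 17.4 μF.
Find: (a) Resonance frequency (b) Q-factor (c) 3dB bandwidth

Step 1 — Resonance: ω₀ = 1/√(LC) = 1/√(0.0265·1.74e-05) = 1473 rad/s.
Step 2 — f₀ = ω₀/(2π) = 234.4 Hz.
Step 3 — Parallel Q: Q = R/(ω₀L) = 50/(1473·0.0265) = 1.281.
Step 4 — Bandwidth: Δω = ω₀/Q = 1149 rad/s; BW = Δω/(2π) = 182.9 Hz.

(a) f₀ = 234.4 Hz  (b) Q = 1.281  (c) BW = 182.9 Hz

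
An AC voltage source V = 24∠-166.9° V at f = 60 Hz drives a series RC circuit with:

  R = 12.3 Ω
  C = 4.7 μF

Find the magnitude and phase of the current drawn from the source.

Step 1 — Angular frequency: ω = 2π·f = 2π·60 = 377 rad/s.
Step 2 — Component impedances:
  R: Z = R = 12.3 Ω
  C: Z = 1/(jωC) = -j/(ω·C) = 0 - j564.4 Ω
Step 3 — Series combination: Z_total = R + C = 12.3 - j564.4 Ω = 564.5∠-88.8° Ω.
Step 4 — Source phasor: V = 24∠-166.9° V = -23.38 - j5.44 V.
Step 5 — Ohm's law: I = V / Z_total = (-23.38 - j5.44) / (12.3 - j564.4) = 0.008731 - j0.04161 A.
Step 6 — Convert to polar: |I| = 0.04251 A, ∠I = -78.1°.

I = 0.04251∠-78.1° A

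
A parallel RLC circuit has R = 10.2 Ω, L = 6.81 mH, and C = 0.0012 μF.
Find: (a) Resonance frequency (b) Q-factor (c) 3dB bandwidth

Step 1 — Resonance: ω₀ = 1/√(LC) = 1/√(0.00681·1.2e-09) = 3.498e+05 rad/s.
Step 2 — f₀ = ω₀/(2π) = 5.567e+04 Hz.
Step 3 — Parallel Q: Q = R/(ω₀L) = 10.2/(3.498e+05·0.00681) = 0.004282.
Step 4 — Bandwidth: Δω = ω₀/Q = 8.17e+07 rad/s; BW = Δω/(2π) = 1.3e+07 Hz.

(a) f₀ = 5.567e+04 Hz  (b) Q = 0.004282  (c) BW = 1.3e+07 Hz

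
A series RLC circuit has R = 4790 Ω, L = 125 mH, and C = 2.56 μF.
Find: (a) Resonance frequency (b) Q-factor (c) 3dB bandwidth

Step 1 — Resonance condition Im(Z)=0 gives ω₀ = 1/√(LC).
Step 2 — ω₀ = 1/√(0.125·2.56e-06) = 1768 rad/s.
Step 3 — f₀ = ω₀/(2π) = 281.3 Hz.
Step 4 — Series Q: Q = ω₀L/R = 1768·0.125/4790 = 0.04613.
Step 5 — 3dB bandwidth: Δω = ω₀/Q = 3.832e+04 rad/s; BW = Δω/(2π) = 6099 Hz.

(a) f₀ = 281.3 Hz  (b) Q = 0.04613  (c) BW = 6099 Hz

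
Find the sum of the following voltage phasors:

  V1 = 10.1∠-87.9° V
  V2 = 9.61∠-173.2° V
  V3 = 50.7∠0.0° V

Step 1 — Convert each phasor to rectangular form:
  V1 = 10.1·(cos(-87.9°) + j·sin(-87.9°)) = 0.3701 - j10.09 V
  V2 = 9.61·(cos(-173.2°) + j·sin(-173.2°)) = -9.542 - j1.138 V
  V3 = 50.7·(cos(0.0°) + j·sin(0.0°)) = 50.7 V
Step 2 — Sum components: V_total = 41.53 - j11.23 V.
Step 3 — Convert to polar: |V_total| = 43.02 V, ∠V_total = -15.1°.

V_total = 43.02∠-15.1° V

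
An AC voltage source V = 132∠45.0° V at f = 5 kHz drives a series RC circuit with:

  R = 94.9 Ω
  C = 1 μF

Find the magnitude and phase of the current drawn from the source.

Step 1 — Angular frequency: ω = 2π·f = 2π·5000 = 3.142e+04 rad/s.
Step 2 — Component impedances:
  R: Z = R = 94.9 Ω
  C: Z = 1/(jωC) = -j/(ω·C) = 0 - j31.83 Ω
Step 3 — Series combination: Z_total = R + C = 94.9 - j31.83 Ω = 100.1∠-18.5° Ω.
Step 4 — Source phasor: V = 132∠45.0° V = 93.34 + j93.34 V.
Step 5 — Ohm's law: I = V / Z_total = (93.34 + j93.34) / (94.9 - j31.83) = 0.5875 + j1.181 A.
Step 6 — Convert to polar: |I| = 1.319 A, ∠I = 63.5°.

I = 1.319∠63.5° A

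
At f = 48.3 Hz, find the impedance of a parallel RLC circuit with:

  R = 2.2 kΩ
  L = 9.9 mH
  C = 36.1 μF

Step 1 — Angular frequency: ω = 2π·f = 2π·48.3 = 303.5 rad/s.
Step 2 — Component impedances:
  R: Z = R = 2200 Ω
  L: Z = jωL = j·303.5·0.0099 = 0 + j3.004 Ω
  C: Z = 1/(jωC) = -j/(ω·C) = 0 - j91.28 Ω
Step 3 — Parallel combination: 1/Z_total = 1/R + 1/L + 1/C; Z_total = 0.004387 + j3.107 Ω = 3.107∠89.9° Ω.

Z = 0.004387 + j3.107 Ω = 3.107∠89.9° Ω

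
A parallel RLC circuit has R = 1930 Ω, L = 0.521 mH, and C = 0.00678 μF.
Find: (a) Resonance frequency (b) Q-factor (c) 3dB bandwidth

Step 1 — Resonance: ω₀ = 1/√(LC) = 1/√(0.000521·6.78e-09) = 5.321e+05 rad/s.
Step 2 — f₀ = ω₀/(2π) = 8.468e+04 Hz.
Step 3 — Parallel Q: Q = R/(ω₀L) = 1930/(5.321e+05·0.000521) = 6.962.
Step 4 — Bandwidth: Δω = ω₀/Q = 7.642e+04 rad/s; BW = Δω/(2π) = 1.216e+04 Hz.

(a) f₀ = 8.468e+04 Hz  (b) Q = 6.962  (c) BW = 1.216e+04 Hz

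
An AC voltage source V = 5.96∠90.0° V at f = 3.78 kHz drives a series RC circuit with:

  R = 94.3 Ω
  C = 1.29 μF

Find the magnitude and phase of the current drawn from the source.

Step 1 — Angular frequency: ω = 2π·f = 2π·3780 = 2.375e+04 rad/s.
Step 2 — Component impedances:
  R: Z = R = 94.3 Ω
  C: Z = 1/(jωC) = -j/(ω·C) = 0 - j32.64 Ω
Step 3 — Series combination: Z_total = R + C = 94.3 - j32.64 Ω = 99.79∠-19.1° Ω.
Step 4 — Source phasor: V = 5.96∠90.0° V = 0 + j5.96 V.
Step 5 — Ohm's law: I = V / Z_total = (0 + j5.96) / (94.3 - j32.64) = -0.01954 + j0.05644 A.
Step 6 — Convert to polar: |I| = 0.05973 A, ∠I = 109.1°.

I = 0.05973∠109.1° A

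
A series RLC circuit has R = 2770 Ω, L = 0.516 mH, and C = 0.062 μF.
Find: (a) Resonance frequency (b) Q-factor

Step 1 — Resonance condition Im(Z)=0 gives ω₀ = 1/√(LC).
Step 2 — ω₀ = 1/√(0.000516·6.2e-08) = 1.768e+05 rad/s.
Step 3 — f₀ = ω₀/(2π) = 2.814e+04 Hz.
Step 4 — Series Q: Q = ω₀L/R = 1.768e+05·0.000516/2770 = 0.03293.

(a) f₀ = 2.814e+04 Hz  (b) Q = 0.03293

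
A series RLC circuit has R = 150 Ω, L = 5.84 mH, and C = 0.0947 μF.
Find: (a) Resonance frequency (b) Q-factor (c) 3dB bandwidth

Step 1 — Resonance condition Im(Z)=0 gives ω₀ = 1/√(LC).
Step 2 — ω₀ = 1/√(0.00584·9.47e-08) = 4.252e+04 rad/s.
Step 3 — f₀ = ω₀/(2π) = 6768 Hz.
Step 4 — Series Q: Q = ω₀L/R = 4.252e+04·0.00584/150 = 1.656.
Step 5 — 3dB bandwidth: Δω = ω₀/Q = 2.568e+04 rad/s; BW = Δω/(2π) = 4088 Hz.

(a) f₀ = 6768 Hz  (b) Q = 1.656  (c) BW = 4088 Hz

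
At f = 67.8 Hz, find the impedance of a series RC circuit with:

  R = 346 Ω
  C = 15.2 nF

Step 1 — Angular frequency: ω = 2π·f = 2π·67.8 = 426 rad/s.
Step 2 — Component impedances:
  R: Z = R = 346 Ω
  C: Z = 1/(jωC) = -j/(ω·C) = 0 - j1.544e+05 Ω
Step 3 — Series combination: Z_total = R + C = 346 - j1.544e+05 Ω = 1.544e+05∠-89.9° Ω.

Z = 346 - j1.544e+05 Ω = 1.544e+05∠-89.9° Ω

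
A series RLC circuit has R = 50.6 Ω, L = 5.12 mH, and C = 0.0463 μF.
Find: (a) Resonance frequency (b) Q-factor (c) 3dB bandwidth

Step 1 — Resonance condition Im(Z)=0 gives ω₀ = 1/√(LC).
Step 2 — ω₀ = 1/√(0.00512·4.63e-08) = 6.495e+04 rad/s.
Step 3 — f₀ = ω₀/(2π) = 1.034e+04 Hz.
Step 4 — Series Q: Q = ω₀L/R = 6.495e+04·0.00512/50.6 = 6.572.
Step 5 — 3dB bandwidth: Δω = ω₀/Q = 9883 rad/s; BW = Δω/(2π) = 1573 Hz.

(a) f₀ = 1.034e+04 Hz  (b) Q = 6.572  (c) BW = 1573 Hz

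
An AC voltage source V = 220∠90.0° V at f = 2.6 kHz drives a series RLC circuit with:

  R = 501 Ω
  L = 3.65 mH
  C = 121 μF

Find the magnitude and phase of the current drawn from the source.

Step 1 — Angular frequency: ω = 2π·f = 2π·2600 = 1.634e+04 rad/s.
Step 2 — Component impedances:
  R: Z = R = 501 Ω
  L: Z = jωL = j·1.634e+04·0.00365 = 0 + j59.63 Ω
  C: Z = 1/(jωC) = -j/(ω·C) = 0 - j0.5059 Ω
Step 3 — Series combination: Z_total = R + L + C = 501 + j59.12 Ω = 504.5∠6.7° Ω.
Step 4 — Source phasor: V = 220∠90.0° V = 0 + j220 V.
Step 5 — Ohm's law: I = V / Z_total = (0 + j220) / (501 + j59.12) = 0.05111 + j0.4331 A.
Step 6 — Convert to polar: |I| = 0.4361 A, ∠I = 83.3°.

I = 0.4361∠83.3° A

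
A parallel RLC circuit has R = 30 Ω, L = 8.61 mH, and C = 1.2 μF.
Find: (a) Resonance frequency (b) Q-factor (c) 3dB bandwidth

Step 1 — Resonance: ω₀ = 1/√(LC) = 1/√(0.00861·1.2e-06) = 9838 rad/s.
Step 2 — f₀ = ω₀/(2π) = 1566 Hz.
Step 3 — Parallel Q: Q = R/(ω₀L) = 30/(9838·0.00861) = 0.3542.
Step 4 — Bandwidth: Δω = ω₀/Q = 2.778e+04 rad/s; BW = Δω/(2π) = 4421 Hz.

(a) f₀ = 1566 Hz  (b) Q = 0.3542  (c) BW = 4421 Hz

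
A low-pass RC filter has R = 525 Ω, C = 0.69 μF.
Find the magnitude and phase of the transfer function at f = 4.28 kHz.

Step 1 — Angular frequency: ω = 2π·4280 = 2.689e+04 rad/s.
Step 2 — Transfer function: H(jω) = 1/(1 + jωRC).
Step 3 — Denominator: 1 + jωRC = 1 + j·2.689e+04·525·6.9e-07 = 1 + j9.742.
Step 4 — H = 0.01043 - j0.1016.
Step 5 — Magnitude: |H| = 0.1021 (-19.8 dB); phase: φ = -84.1°.

|H| = 0.1021 (-19.8 dB), φ = -84.1°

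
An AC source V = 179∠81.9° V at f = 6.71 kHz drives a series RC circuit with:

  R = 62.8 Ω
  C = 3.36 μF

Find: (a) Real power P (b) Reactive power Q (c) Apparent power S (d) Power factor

Step 1 — Angular frequency: ω = 2π·f = 2π·6710 = 4.216e+04 rad/s.
Step 2 — Component impedances:
  R: Z = R = 62.8 Ω
  C: Z = 1/(jωC) = -j/(ω·C) = 0 - j7.059 Ω
Step 3 — Series combination: Z_total = R + C = 62.8 - j7.059 Ω = 63.2∠-6.4° Ω.
Step 4 — Source phasor: V = 179∠81.9° V = 25.22 + j177.2 V.
Step 5 — Current: I = V / Z = 0.08336 + j2.831 A = 2.832∠88.3° A.
Step 6 — Complex power: S = V·I* = 503.8 - j56.64 VA.
Step 7 — Real power: P = Re(S) = 503.8 W.
Step 8 — Reactive power: Q = Im(S) = -56.64 VAR.
Step 9 — Apparent power: |S| = 507 VA.
Step 10 — Power factor: PF = P/|S| = 0.9937 (leading).

(a) P = 503.8 W  (b) Q = -56.64 VAR  (c) S = 507 VA  (d) PF = 0.9937 (leading)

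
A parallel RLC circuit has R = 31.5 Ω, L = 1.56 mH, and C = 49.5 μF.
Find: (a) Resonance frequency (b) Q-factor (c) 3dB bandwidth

Step 1 — Resonance: ω₀ = 1/√(LC) = 1/√(0.00156·4.95e-05) = 3599 rad/s.
Step 2 — f₀ = ω₀/(2π) = 572.7 Hz.
Step 3 — Parallel Q: Q = R/(ω₀L) = 31.5/(3599·0.00156) = 5.611.
Step 4 — Bandwidth: Δω = ω₀/Q = 641.3 rad/s; BW = Δω/(2π) = 102.1 Hz.

(a) f₀ = 572.7 Hz  (b) Q = 5.611  (c) BW = 102.1 Hz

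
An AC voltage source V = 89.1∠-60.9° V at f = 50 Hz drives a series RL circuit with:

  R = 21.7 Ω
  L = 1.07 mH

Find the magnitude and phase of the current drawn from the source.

Step 1 — Angular frequency: ω = 2π·f = 2π·50 = 314.2 rad/s.
Step 2 — Component impedances:
  R: Z = R = 21.7 Ω
  L: Z = jωL = j·314.2·0.00107 = 0 + j0.3362 Ω
Step 3 — Series combination: Z_total = R + L = 21.7 + j0.3362 Ω = 21.7∠0.9° Ω.
Step 4 — Source phasor: V = 89.1∠-60.9° V = 43.33 - j77.85 V.
Step 5 — Ohm's law: I = V / Z_total = (43.33 - j77.85) / (21.7 + j0.3362) = 1.941 - j3.618 A.
Step 6 — Convert to polar: |I| = 4.105 A, ∠I = -61.8°.

I = 4.105∠-61.8° A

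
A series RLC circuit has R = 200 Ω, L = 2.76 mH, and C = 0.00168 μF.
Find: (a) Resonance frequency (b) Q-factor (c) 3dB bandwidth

Step 1 — Resonance: ω₀ = 1/√(LC) = 1/√(0.00276·1.68e-09) = 4.644e+05 rad/s.
Step 2 — f₀ = ω₀/(2π) = 7.391e+04 Hz.
Step 3 — Series Q: Q = ω₀L/R = 4.644e+05·0.00276/200 = 6.409.
Step 4 — Bandwidth: Δω = ω₀/Q = 7.246e+04 rad/s; BW = Δω/(2π) = 1.153e+04 Hz.

(a) f₀ = 7.391e+04 Hz  (b) Q = 6.409  (c) BW = 1.153e+04 Hz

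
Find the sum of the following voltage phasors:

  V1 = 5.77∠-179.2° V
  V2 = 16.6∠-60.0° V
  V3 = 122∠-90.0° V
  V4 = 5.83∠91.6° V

Step 1 — Convert each phasor to rectangular form:
  V1 = 5.77·(cos(-179.2°) + j·sin(-179.2°)) = -5.769 - j0.08056 V
  V2 = 16.6·(cos(-60.0°) + j·sin(-60.0°)) = 8.3 - j14.38 V
  V3 = 122·(cos(-90.0°) + j·sin(-90.0°)) = 0 - j122 V
  V4 = 5.83·(cos(91.6°) + j·sin(91.6°)) = -0.1628 + j5.828 V
Step 2 — Sum components: V_total = 2.368 - j130.6 V.
Step 3 — Convert to polar: |V_total| = 130.7 V, ∠V_total = -89.0°.

V_total = 130.7∠-89.0° V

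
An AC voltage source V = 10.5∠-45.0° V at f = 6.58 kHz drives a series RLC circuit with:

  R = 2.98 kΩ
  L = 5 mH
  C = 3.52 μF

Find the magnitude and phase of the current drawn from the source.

Step 1 — Angular frequency: ω = 2π·f = 2π·6580 = 4.134e+04 rad/s.
Step 2 — Component impedances:
  R: Z = R = 2980 Ω
  L: Z = jωL = j·4.134e+04·0.005 = 0 + j206.7 Ω
  C: Z = 1/(jωC) = -j/(ω·C) = 0 - j6.872 Ω
Step 3 — Series combination: Z_total = R + L + C = 2980 + j199.8 Ω = 2987∠3.8° Ω.
Step 4 — Source phasor: V = 10.5∠-45.0° V = 7.425 - j7.425 V.
Step 5 — Ohm's law: I = V / Z_total = (7.425 - j7.425) / (2980 + j199.8) = 0.002314 - j0.002647 A.
Step 6 — Convert to polar: |I| = 0.003516 A, ∠I = -48.8°.

I = 0.003516∠-48.8° A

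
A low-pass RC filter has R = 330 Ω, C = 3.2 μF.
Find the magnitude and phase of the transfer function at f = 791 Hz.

Step 1 — Angular frequency: ω = 2π·791 = 4970 rad/s.
Step 2 — Transfer function: H(jω) = 1/(1 + jωRC).
Step 3 — Denominator: 1 + jωRC = 1 + j·4970·330·3.2e-06 = 1 + j5.248.
Step 4 — H = 0.03503 - j0.1839.
Step 5 — Magnitude: |H| = 0.1872 (-14.6 dB); phase: φ = -79.2°.

|H| = 0.1872 (-14.6 dB), φ = -79.2°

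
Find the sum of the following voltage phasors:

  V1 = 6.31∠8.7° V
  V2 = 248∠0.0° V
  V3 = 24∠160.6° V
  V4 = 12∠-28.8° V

Step 1 — Convert each phasor to rectangular form:
  V1 = 6.31·(cos(8.7°) + j·sin(8.7°)) = 6.237 + j0.9545 V
  V2 = 248·(cos(0.0°) + j·sin(0.0°)) = 248 V
  V3 = 24·(cos(160.6°) + j·sin(160.6°)) = -22.64 + j7.972 V
  V4 = 12·(cos(-28.8°) + j·sin(-28.8°)) = 10.52 - j5.781 V
Step 2 — Sum components: V_total = 242.1 + j3.145 V.
Step 3 — Convert to polar: |V_total| = 242.1 V, ∠V_total = 0.7°.

V_total = 242.1∠0.7° V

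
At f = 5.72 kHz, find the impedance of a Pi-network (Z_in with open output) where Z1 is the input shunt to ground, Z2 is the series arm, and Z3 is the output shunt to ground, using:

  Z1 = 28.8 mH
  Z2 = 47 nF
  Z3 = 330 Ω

Step 1 — Angular frequency: ω = 2π·f = 2π·5720 = 3.594e+04 rad/s.
Step 2 — Component impedances:
  Z1: Z = jωL = j·3.594e+04·0.0288 = 0 + j1035 Ω
  Z2: Z = 1/(jωC) = -j/(ω·C) = 0 - j592 Ω
  Z3: Z = R = 330 Ω
Step 3 — With open output, the series arm Z2 and the output shunt Z3 appear in series to ground: Z2 + Z3 = 330 - j592 Ω.
Step 4 — Parallel with input shunt Z1: Z_in = Z1 || (Z2 + Z3) = 1158 - j520.2 Ω = 1270∠-24.2° Ω.

Z = 1158 - j520.2 Ω = 1270∠-24.2° Ω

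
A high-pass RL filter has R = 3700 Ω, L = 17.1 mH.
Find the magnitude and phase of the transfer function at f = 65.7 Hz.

Step 1 — Angular frequency: ω = 2π·65.7 = 412.8 rad/s.
Step 2 — Transfer function: H(jω) = jωL/(R + jωL).
Step 3 — Numerator jωL = j·7.059; denominator R + jωL = 3700 + j7.059.
Step 4 — H = 3.64e-06 + j0.001908.
Step 5 — Magnitude: |H| = 0.001908 (-54.4 dB); phase: φ = 89.9°.

|H| = 0.001908 (-54.4 dB), φ = 89.9°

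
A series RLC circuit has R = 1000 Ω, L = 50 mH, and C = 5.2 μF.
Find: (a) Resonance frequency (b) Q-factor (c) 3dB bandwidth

Step 1 — Resonance: ω₀ = 1/√(LC) = 1/√(0.05·5.2e-06) = 1961 rad/s.
Step 2 — f₀ = ω₀/(2π) = 312.1 Hz.
Step 3 — Series Q: Q = ω₀L/R = 1961·0.05/1000 = 0.09806.
Step 4 — Bandwidth: Δω = ω₀/Q = 2e+04 rad/s; BW = Δω/(2π) = 3183 Hz.

(a) f₀ = 312.1 Hz  (b) Q = 0.09806  (c) BW = 3183 Hz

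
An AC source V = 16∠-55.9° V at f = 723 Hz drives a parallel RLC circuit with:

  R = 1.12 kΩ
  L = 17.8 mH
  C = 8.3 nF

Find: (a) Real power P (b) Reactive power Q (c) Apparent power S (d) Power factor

Step 1 — Angular frequency: ω = 2π·f = 2π·723 = 4543 rad/s.
Step 2 — Component impedances:
  R: Z = R = 1120 Ω
  L: Z = jωL = j·4543·0.0178 = 0 + j80.86 Ω
  C: Z = 1/(jωC) = -j/(ω·C) = 0 - j2.652e+04 Ω
Step 3 — Parallel combination: 1/Z_total = 1/R + 1/L + 1/C; Z_total = 5.843 + j80.68 Ω = 80.9∠85.9° Ω.
Step 4 — Source phasor: V = 16∠-55.9° V = 8.97 - j13.25 V.
Step 5 — Current: I = V / Z = -0.1553 - j0.1224 A = 0.1978∠-141.8° A.
Step 6 — Complex power: S = V·I* = 0.2286 + j3.156 VA.
Step 7 — Real power: P = Re(S) = 0.2286 W.
Step 8 — Reactive power: Q = Im(S) = 3.156 VAR.
Step 9 — Apparent power: |S| = 3.165 VA.
Step 10 — Power factor: PF = P/|S| = 0.07223 (lagging).

(a) P = 0.2286 W  (b) Q = 3.156 VAR  (c) S = 3.165 VA  (d) PF = 0.07223 (lagging)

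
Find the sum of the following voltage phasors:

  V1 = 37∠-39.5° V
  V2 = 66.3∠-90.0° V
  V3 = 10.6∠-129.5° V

Step 1 — Convert each phasor to rectangular form:
  V1 = 37·(cos(-39.5°) + j·sin(-39.5°)) = 28.55 - j23.53 V
  V2 = 66.3·(cos(-90.0°) + j·sin(-90.0°)) = 0 - j66.3 V
  V3 = 10.6·(cos(-129.5°) + j·sin(-129.5°)) = -6.742 - j8.179 V
Step 2 — Sum components: V_total = 21.81 - j98.01 V.
Step 3 — Convert to polar: |V_total| = 100.4 V, ∠V_total = -77.5°.

V_total = 100.4∠-77.5° V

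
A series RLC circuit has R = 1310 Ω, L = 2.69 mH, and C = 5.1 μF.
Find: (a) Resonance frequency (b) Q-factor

Step 1 — Resonance condition Im(Z)=0 gives ω₀ = 1/√(LC).
Step 2 — ω₀ = 1/√(0.00269·5.1e-06) = 8538 rad/s.
Step 3 — f₀ = ω₀/(2π) = 1359 Hz.
Step 4 — Series Q: Q = ω₀L/R = 8538·0.00269/1310 = 0.01753.

(a) f₀ = 1359 Hz  (b) Q = 0.01753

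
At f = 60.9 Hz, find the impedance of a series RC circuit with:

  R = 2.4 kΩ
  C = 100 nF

Step 1 — Angular frequency: ω = 2π·f = 2π·60.9 = 382.6 rad/s.
Step 2 — Component impedances:
  R: Z = R = 2400 Ω
  C: Z = 1/(jωC) = -j/(ω·C) = 0 - j2.613e+04 Ω
Step 3 — Series combination: Z_total = R + C = 2400 - j2.613e+04 Ω = 2.624e+04∠-84.8° Ω.

Z = 2400 - j2.613e+04 Ω = 2.624e+04∠-84.8° Ω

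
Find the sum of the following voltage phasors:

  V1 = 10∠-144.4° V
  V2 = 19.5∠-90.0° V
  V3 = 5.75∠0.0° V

Step 1 — Convert each phasor to rectangular form:
  V1 = 10·(cos(-144.4°) + j·sin(-144.4°)) = -8.131 - j5.821 V
  V2 = 19.5·(cos(-90.0°) + j·sin(-90.0°)) = 0 - j19.5 V
  V3 = 5.75·(cos(0.0°) + j·sin(0.0°)) = 5.75 V
Step 2 — Sum components: V_total = -2.381 - j25.32 V.
Step 3 — Convert to polar: |V_total| = 25.43 V, ∠V_total = -95.4°.

V_total = 25.43∠-95.4° V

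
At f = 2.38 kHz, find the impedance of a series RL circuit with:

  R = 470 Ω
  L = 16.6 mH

Step 1 — Angular frequency: ω = 2π·f = 2π·2380 = 1.495e+04 rad/s.
Step 2 — Component impedances:
  R: Z = R = 470 Ω
  L: Z = jωL = j·1.495e+04·0.0166 = 0 + j248.2 Ω
Step 3 — Series combination: Z_total = R + L = 470 + j248.2 Ω = 531.5∠27.8° Ω.

Z = 470 + j248.2 Ω = 531.5∠27.8° Ω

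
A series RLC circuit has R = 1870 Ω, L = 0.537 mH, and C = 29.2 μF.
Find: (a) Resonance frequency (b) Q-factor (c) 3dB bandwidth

Step 1 — Resonance: ω₀ = 1/√(LC) = 1/√(0.000537·2.92e-05) = 7986 rad/s.
Step 2 — f₀ = ω₀/(2π) = 1271 Hz.
Step 3 — Series Q: Q = ω₀L/R = 7986·0.000537/1870 = 0.002293.
Step 4 — Bandwidth: Δω = ω₀/Q = 3.482e+06 rad/s; BW = Δω/(2π) = 5.542e+05 Hz.

(a) f₀ = 1271 Hz  (b) Q = 0.002293  (c) BW = 5.542e+05 Hz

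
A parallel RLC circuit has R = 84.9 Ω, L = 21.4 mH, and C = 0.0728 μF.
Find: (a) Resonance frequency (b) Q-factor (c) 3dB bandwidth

Step 1 — Resonance: ω₀ = 1/√(LC) = 1/√(0.0214·7.28e-08) = 2.534e+04 rad/s.
Step 2 — f₀ = ω₀/(2π) = 4032 Hz.
Step 3 — Parallel Q: Q = R/(ω₀L) = 84.9/(2.534e+04·0.0214) = 0.1566.
Step 4 — Bandwidth: Δω = ω₀/Q = 1.618e+05 rad/s; BW = Δω/(2π) = 2.575e+04 Hz.

(a) f₀ = 4032 Hz  (b) Q = 0.1566  (c) BW = 2.575e+04 Hz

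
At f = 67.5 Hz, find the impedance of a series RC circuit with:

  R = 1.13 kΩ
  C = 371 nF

Step 1 — Angular frequency: ω = 2π·f = 2π·67.5 = 424.1 rad/s.
Step 2 — Component impedances:
  R: Z = R = 1130 Ω
  C: Z = 1/(jωC) = -j/(ω·C) = 0 - j6355 Ω
Step 3 — Series combination: Z_total = R + C = 1130 - j6355 Ω = 6455∠-79.9° Ω.

Z = 1130 - j6355 Ω = 6455∠-79.9° Ω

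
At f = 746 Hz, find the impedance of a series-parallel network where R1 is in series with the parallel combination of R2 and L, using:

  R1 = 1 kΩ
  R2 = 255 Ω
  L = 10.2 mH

Step 1 — Angular frequency: ω = 2π·f = 2π·746 = 4687 rad/s.
Step 2 — Component impedances:
  R1: Z = R = 1000 Ω
  R2: Z = R = 255 Ω
  L: Z = jωL = j·4687·0.0102 = 0 + j47.81 Ω
Step 3 — Parallel branch: R2 || L = 1/(1/R2 + 1/L) = 8.66 + j46.19 Ω.
Step 4 — Series with R1: Z_total = R1 + (R2 || L) = 1009 + j46.19 Ω = 1010∠2.6° Ω.

Z = 1009 + j46.19 Ω = 1010∠2.6° Ω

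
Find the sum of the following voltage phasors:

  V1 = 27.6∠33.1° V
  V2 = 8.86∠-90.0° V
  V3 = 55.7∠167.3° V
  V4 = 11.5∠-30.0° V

Step 1 — Convert each phasor to rectangular form:
  V1 = 27.6·(cos(33.1°) + j·sin(33.1°)) = 23.12 + j15.07 V
  V2 = 8.86·(cos(-90.0°) + j·sin(-90.0°)) = 0 - j8.86 V
  V3 = 55.7·(cos(167.3°) + j·sin(167.3°)) = -54.34 + j12.25 V
  V4 = 11.5·(cos(-30.0°) + j·sin(-30.0°)) = 9.959 - j5.75 V
Step 2 — Sum components: V_total = -21.26 + j12.71 V.
Step 3 — Convert to polar: |V_total| = 24.77 V, ∠V_total = 149.1°.

V_total = 24.77∠149.1° V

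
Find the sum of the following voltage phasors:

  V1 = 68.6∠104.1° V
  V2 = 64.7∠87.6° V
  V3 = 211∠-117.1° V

Step 1 — Convert each phasor to rectangular form:
  V1 = 68.6·(cos(104.1°) + j·sin(104.1°)) = -16.71 + j66.53 V
  V2 = 64.7·(cos(87.6°) + j·sin(87.6°)) = 2.709 + j64.64 V
  V3 = 211·(cos(-117.1°) + j·sin(-117.1°)) = -96.12 - j187.8 V
Step 2 — Sum components: V_total = -110.1 - j56.66 V.
Step 3 — Convert to polar: |V_total| = 123.8 V, ∠V_total = -152.8°.

V_total = 123.8∠-152.8° V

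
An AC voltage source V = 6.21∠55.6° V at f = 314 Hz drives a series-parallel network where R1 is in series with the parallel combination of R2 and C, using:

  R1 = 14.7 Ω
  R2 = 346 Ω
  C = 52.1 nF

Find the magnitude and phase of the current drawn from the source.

Step 1 — Angular frequency: ω = 2π·f = 2π·314 = 1973 rad/s.
Step 2 — Component impedances:
  R1: Z = R = 14.7 Ω
  R2: Z = R = 346 Ω
  C: Z = 1/(jωC) = -j/(ω·C) = 0 - j9729 Ω
Step 3 — Parallel branch: R2 || C = 1/(1/R2 + 1/C) = 345.6 - j12.29 Ω.
Step 4 — Series with R1: Z_total = R1 + (R2 || C) = 360.3 - j12.29 Ω = 360.5∠-2.0° Ω.
Step 5 — Source phasor: V = 6.21∠55.6° V = 3.508 + j5.124 V.
Step 6 — Ohm's law: I = V / Z_total = (3.508 + j5.124) / (360.3 - j12.29) = 0.009243 + j0.01454 A.
Step 7 — Convert to polar: |I| = 0.01723 A, ∠I = 57.6°.

I = 0.01723∠57.6° A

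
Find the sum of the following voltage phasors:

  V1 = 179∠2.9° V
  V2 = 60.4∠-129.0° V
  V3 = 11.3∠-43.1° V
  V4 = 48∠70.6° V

Step 1 — Convert each phasor to rectangular form:
  V1 = 179·(cos(2.9°) + j·sin(2.9°)) = 178.8 + j9.056 V
  V2 = 60.4·(cos(-129.0°) + j·sin(-129.0°)) = -38.01 - j46.94 V
  V3 = 11.3·(cos(-43.1°) + j·sin(-43.1°)) = 8.251 - j7.721 V
  V4 = 48·(cos(70.6°) + j·sin(70.6°)) = 15.94 + j45.27 V
Step 2 — Sum components: V_total = 165 - j0.3298 V.
Step 3 — Convert to polar: |V_total| = 165 V, ∠V_total = -0.1°.

V_total = 165∠-0.1° V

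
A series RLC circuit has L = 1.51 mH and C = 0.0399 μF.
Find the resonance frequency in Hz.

Step 1 — Resonance condition Im(Z)=0 gives ω₀ = 1/√(LC).
Step 2 — ω₀ = 1/√(0.00151·3.99e-08) = 1.288e+05 rad/s.
Step 3 — f₀ = ω₀/(2π) = 2.05e+04 Hz.

f₀ = 2.05e+04 Hz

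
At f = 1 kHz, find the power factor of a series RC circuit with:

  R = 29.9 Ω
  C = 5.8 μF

Step 1 — Angular frequency: ω = 2π·f = 2π·1000 = 6283 rad/s.
Step 2 — Component impedances:
  R: Z = R = 29.9 Ω
  C: Z = 1/(jωC) = -j/(ω·C) = 0 - j27.44 Ω
Step 3 — Series combination: Z_total = R + C = 29.9 - j27.44 Ω = 40.58∠-42.5° Ω.
Step 4 — Power factor: PF = cos(φ) = Re(Z)/|Z| = 29.9/40.58 = 0.7368.
Step 5 — Type: Im(Z) = -27.44 ⇒ leading (phase φ = -42.5°).

PF = 0.7368 (leading, φ = -42.5°)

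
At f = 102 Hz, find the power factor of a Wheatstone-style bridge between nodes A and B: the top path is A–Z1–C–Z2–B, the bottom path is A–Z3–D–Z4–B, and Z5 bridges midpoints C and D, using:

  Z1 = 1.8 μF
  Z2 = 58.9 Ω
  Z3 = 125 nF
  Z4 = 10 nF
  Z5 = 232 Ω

Step 1 — Angular frequency: ω = 2π·f = 2π·102 = 640.9 rad/s.
Step 2 — Component impedances:
  Z1: Z = 1/(jωC) = -j/(ω·C) = 0 - j866.9 Ω
  Z2: Z = R = 58.9 Ω
  Z3: Z = 1/(jωC) = -j/(ω·C) = 0 - j1.248e+04 Ω
  Z4: Z = 1/(jωC) = -j/(ω·C) = 0 - j1.56e+05 Ω
  Z5: Z = R = 232 Ω
Step 3 — Bridge requires nodal analysis (the Z5 bridge couples midpoints C and D, so the two paths cannot be reduced to a simple series/parallel combination). Setting node B to ground and injecting 1 A at node A, the 3-node admittance system at A, C, D solves to V_A = Z_AB = 59.88 - j810.6 Ω = 812.8∠-85.8° Ω.
Step 4 — Power factor: PF = cos(φ) = Re(Z)/|Z| = 59.88/812.8 = 0.07367.
Step 5 — Type: Im(Z) = -810.6 ⇒ leading (phase φ = -85.8°).

PF = 0.07367 (leading, φ = -85.8°)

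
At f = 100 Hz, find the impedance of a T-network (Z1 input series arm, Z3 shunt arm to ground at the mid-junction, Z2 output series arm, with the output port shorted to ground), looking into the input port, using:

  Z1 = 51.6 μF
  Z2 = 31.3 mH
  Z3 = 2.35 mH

Step 1 — Angular frequency: ω = 2π·f = 2π·100 = 628.3 rad/s.
Step 2 — Component impedances:
  Z1: Z = 1/(jωC) = -j/(ω·C) = 0 - j30.84 Ω
  Z2: Z = jωL = j·628.3·0.0313 = 0 + j19.67 Ω
  Z3: Z = jωL = j·628.3·0.00235 = 0 + j1.477 Ω
Step 3 — With the output port shorted to ground, the output series arm Z2 runs from the junction to ground; the shunt arm Z3 also runs from the junction to ground. They appear in parallel: Z3 || Z2 = 0 + j1.373 Ω.
Step 4 — Series with input arm Z1: Z_in = Z1 + (Z3 || Z2) = 0 - j29.47 Ω = 29.47∠-90.0° Ω.

Z = 0 - j29.47 Ω = 29.47∠-90.0° Ω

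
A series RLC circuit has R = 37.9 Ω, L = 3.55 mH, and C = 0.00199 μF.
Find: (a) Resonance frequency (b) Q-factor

Step 1 — Resonance condition Im(Z)=0 gives ω₀ = 1/√(LC).
Step 2 — ω₀ = 1/√(0.00355·1.99e-09) = 3.762e+05 rad/s.
Step 3 — f₀ = ω₀/(2π) = 5.988e+04 Hz.
Step 4 — Series Q: Q = ω₀L/R = 3.762e+05·0.00355/37.9 = 35.24.

(a) f₀ = 5.988e+04 Hz  (b) Q = 35.24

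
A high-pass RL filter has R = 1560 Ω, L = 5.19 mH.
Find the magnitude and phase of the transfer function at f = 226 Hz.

Step 1 — Angular frequency: ω = 2π·226 = 1420 rad/s.
Step 2 — Transfer function: H(jω) = jωL/(R + jωL).
Step 3 — Numerator jωL = j·7.37; denominator R + jωL = 1560 + j7.37.
Step 4 — H = 2.232e-05 + j0.004724.
Step 5 — Magnitude: |H| = 0.004724 (-46.5 dB); phase: φ = 89.7°.

|H| = 0.004724 (-46.5 dB), φ = 89.7°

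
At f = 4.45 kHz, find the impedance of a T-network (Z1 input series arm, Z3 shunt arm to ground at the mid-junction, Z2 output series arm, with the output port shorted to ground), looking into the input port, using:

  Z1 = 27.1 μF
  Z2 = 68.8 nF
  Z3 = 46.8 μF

Step 1 — Angular frequency: ω = 2π·f = 2π·4450 = 2.796e+04 rad/s.
Step 2 — Component impedances:
  Z1: Z = 1/(jωC) = -j/(ω·C) = 0 - j1.32 Ω
  Z2: Z = 1/(jωC) = -j/(ω·C) = 0 - j519.8 Ω
  Z3: Z = 1/(jωC) = -j/(ω·C) = 0 - j0.7642 Ω
Step 3 — With the output port shorted to ground, the output series arm Z2 runs from the junction to ground; the shunt arm Z3 also runs from the junction to ground. They appear in parallel: Z3 || Z2 = 0 - j0.7631 Ω.
Step 4 — Series with input arm Z1: Z_in = Z1 + (Z3 || Z2) = 0 - j2.083 Ω = 2.083∠-90.0° Ω.

Z = 0 - j2.083 Ω = 2.083∠-90.0° Ω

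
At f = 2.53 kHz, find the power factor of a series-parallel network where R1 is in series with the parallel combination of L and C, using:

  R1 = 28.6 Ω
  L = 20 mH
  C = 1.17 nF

Step 1 — Angular frequency: ω = 2π·f = 2π·2530 = 1.59e+04 rad/s.
Step 2 — Component impedances:
  R1: Z = R = 28.6 Ω
  L: Z = jωL = j·1.59e+04·0.02 = 0 + j317.9 Ω
  C: Z = 1/(jωC) = -j/(ω·C) = 0 - j5.377e+04 Ω
Step 3 — Parallel branch: L || C = 1/(1/L + 1/C) = 0 + j319.8 Ω.
Step 4 — Series with R1: Z_total = R1 + (L || C) = 28.6 + j319.8 Ω = 321.1∠84.9° Ω.
Step 5 — Power factor: PF = cos(φ) = Re(Z)/|Z| = 28.6/321.1 = 0.08907.
Step 6 — Type: Im(Z) = 319.8 ⇒ lagging (phase φ = 84.9°).

PF = 0.08907 (lagging, φ = 84.9°)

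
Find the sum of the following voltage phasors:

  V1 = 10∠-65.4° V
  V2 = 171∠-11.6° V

Step 1 — Convert each phasor to rectangular form:
  V1 = 10·(cos(-65.4°) + j·sin(-65.4°)) = 4.163 - j9.092 V
  V2 = 171·(cos(-11.6°) + j·sin(-11.6°)) = 167.5 - j34.38 V
Step 2 — Sum components: V_total = 171.7 - j43.48 V.
Step 3 — Convert to polar: |V_total| = 177.1 V, ∠V_total = -14.2°.

V_total = 177.1∠-14.2° V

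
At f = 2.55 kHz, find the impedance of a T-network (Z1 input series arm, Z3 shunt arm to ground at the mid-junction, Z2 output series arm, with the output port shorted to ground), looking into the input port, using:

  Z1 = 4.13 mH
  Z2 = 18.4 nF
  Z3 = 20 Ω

Step 1 — Angular frequency: ω = 2π·f = 2π·2550 = 1.602e+04 rad/s.
Step 2 — Component impedances:
  Z1: Z = jωL = j·1.602e+04·0.00413 = 0 + j66.17 Ω
  Z2: Z = 1/(jωC) = -j/(ω·C) = 0 - j3392 Ω
  Z3: Z = R = 20 Ω
Step 3 — With the output port shorted to ground, the output series arm Z2 runs from the junction to ground; the shunt arm Z3 also runs from the junction to ground. They appear in parallel: Z3 || Z2 = 20 - j0.1179 Ω.
Step 4 — Series with input arm Z1: Z_in = Z1 + (Z3 || Z2) = 20 + j66.05 Ω = 69.01∠73.2° Ω.

Z = 20 + j66.05 Ω = 69.01∠73.2° Ω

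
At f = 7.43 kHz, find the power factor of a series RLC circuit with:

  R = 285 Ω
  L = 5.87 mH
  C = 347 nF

Step 1 — Angular frequency: ω = 2π·f = 2π·7430 = 4.668e+04 rad/s.
Step 2 — Component impedances:
  R: Z = R = 285 Ω
  L: Z = jωL = j·4.668e+04·0.00587 = 0 + j274 Ω
  C: Z = 1/(jωC) = -j/(ω·C) = 0 - j61.73 Ω
Step 3 — Series combination: Z_total = R + L + C = 285 + j212.3 Ω = 355.4∠36.7° Ω.
Step 4 — Power factor: PF = cos(φ) = Re(Z)/|Z| = 285/355.4 = 0.8019.
Step 5 — Type: Im(Z) = 212.3 ⇒ lagging (phase φ = 36.7°).

PF = 0.8019 (lagging, φ = 36.7°)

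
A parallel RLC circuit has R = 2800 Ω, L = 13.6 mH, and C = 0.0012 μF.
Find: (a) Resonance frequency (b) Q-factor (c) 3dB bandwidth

Step 1 — Resonance: ω₀ = 1/√(LC) = 1/√(0.0136·1.2e-09) = 2.475e+05 rad/s.
Step 2 — f₀ = ω₀/(2π) = 3.94e+04 Hz.
Step 3 — Parallel Q: Q = R/(ω₀L) = 2800/(2.475e+05·0.0136) = 0.8317.
Step 4 — Bandwidth: Δω = ω₀/Q = 2.976e+05 rad/s; BW = Δω/(2π) = 4.737e+04 Hz.

(a) f₀ = 3.94e+04 Hz  (b) Q = 0.8317  (c) BW = 4.737e+04 Hz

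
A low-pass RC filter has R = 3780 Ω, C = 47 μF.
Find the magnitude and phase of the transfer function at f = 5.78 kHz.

Step 1 — Angular frequency: ω = 2π·5780 = 3.632e+04 rad/s.
Step 2 — Transfer function: H(jω) = 1/(1 + jωRC).
Step 3 — Denominator: 1 + jωRC = 1 + j·3.632e+04·3780·4.7e-05 = 1 + j6452.
Step 4 — H = 2.402e-08 - j0.000155.
Step 5 — Magnitude: |H| = 0.000155 (-76.2 dB); phase: φ = -90.0°.

|H| = 0.000155 (-76.2 dB), φ = -90.0°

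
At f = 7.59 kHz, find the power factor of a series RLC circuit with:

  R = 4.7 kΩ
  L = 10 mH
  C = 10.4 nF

Step 1 — Angular frequency: ω = 2π·f = 2π·7590 = 4.769e+04 rad/s.
Step 2 — Component impedances:
  R: Z = R = 4700 Ω
  L: Z = jωL = j·4.769e+04·0.01 = 0 + j476.9 Ω
  C: Z = 1/(jωC) = -j/(ω·C) = 0 - j2016 Ω
Step 3 — Series combination: Z_total = R + L + C = 4700 - j1539 Ω = 4946∠-18.1° Ω.
Step 4 — Power factor: PF = cos(φ) = Re(Z)/|Z| = 4700/4946 = 0.9503.
Step 5 — Type: Im(Z) = -1539 ⇒ leading (phase φ = -18.1°).

PF = 0.9503 (leading, φ = -18.1°)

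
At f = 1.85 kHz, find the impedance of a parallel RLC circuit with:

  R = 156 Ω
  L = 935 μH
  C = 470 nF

Step 1 — Angular frequency: ω = 2π·f = 2π·1850 = 1.162e+04 rad/s.
Step 2 — Component impedances:
  R: Z = R = 156 Ω
  L: Z = jωL = j·1.162e+04·0.000935 = 0 + j10.87 Ω
  C: Z = 1/(jωC) = -j/(ω·C) = 0 - j183 Ω
Step 3 — Parallel combination: 1/Z_total = 1/R + 1/L + 1/C; Z_total = 0.8511 + j11.49 Ω = 11.52∠85.8° Ω.

Z = 0.8511 + j11.49 Ω = 11.52∠85.8° Ω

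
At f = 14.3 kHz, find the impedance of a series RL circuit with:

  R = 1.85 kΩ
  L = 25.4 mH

Step 1 — Angular frequency: ω = 2π·f = 2π·1.43e+04 = 8.985e+04 rad/s.
Step 2 — Component impedances:
  R: Z = R = 1850 Ω
  L: Z = jωL = j·8.985e+04·0.0254 = 0 + j2282 Ω
Step 3 — Series combination: Z_total = R + L = 1850 + j2282 Ω = 2938∠51.0° Ω.

Z = 1850 + j2282 Ω = 2938∠51.0° Ω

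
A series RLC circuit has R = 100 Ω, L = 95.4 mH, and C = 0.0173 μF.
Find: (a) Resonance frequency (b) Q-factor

Step 1 — Resonance condition Im(Z)=0 gives ω₀ = 1/√(LC).
Step 2 — ω₀ = 1/√(0.0954·1.73e-08) = 2.462e+04 rad/s.
Step 3 — f₀ = ω₀/(2π) = 3918 Hz.
Step 4 — Series Q: Q = ω₀L/R = 2.462e+04·0.0954/100 = 23.48.

(a) f₀ = 3918 Hz  (b) Q = 23.48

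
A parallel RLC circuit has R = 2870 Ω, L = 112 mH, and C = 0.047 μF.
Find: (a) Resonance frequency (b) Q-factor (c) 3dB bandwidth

Step 1 — Resonance: ω₀ = 1/√(LC) = 1/√(0.112·4.7e-08) = 1.378e+04 rad/s.
Step 2 — f₀ = ω₀/(2π) = 2194 Hz.
Step 3 — Parallel Q: Q = R/(ω₀L) = 2870/(1.378e+04·0.112) = 1.859.
Step 4 — Bandwidth: Δω = ω₀/Q = 7413 rad/s; BW = Δω/(2π) = 1180 Hz.

(a) f₀ = 2194 Hz  (b) Q = 1.859  (c) BW = 1180 Hz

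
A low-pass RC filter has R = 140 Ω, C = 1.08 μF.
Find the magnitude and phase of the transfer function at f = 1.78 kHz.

Step 1 — Angular frequency: ω = 2π·1780 = 1.118e+04 rad/s.
Step 2 — Transfer function: H(jω) = 1/(1 + jωRC).
Step 3 — Denominator: 1 + jωRC = 1 + j·1.118e+04·140·1.08e-06 = 1 + j1.691.
Step 4 — H = 0.2591 - j0.4381.
Step 5 — Magnitude: |H| = 0.509 (-5.9 dB); phase: φ = -59.4°.

|H| = 0.509 (-5.9 dB), φ = -59.4°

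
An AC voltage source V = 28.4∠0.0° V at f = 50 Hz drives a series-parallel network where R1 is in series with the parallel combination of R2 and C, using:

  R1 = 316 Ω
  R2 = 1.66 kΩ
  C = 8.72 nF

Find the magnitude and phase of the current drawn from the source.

Step 1 — Angular frequency: ω = 2π·f = 2π·50 = 314.2 rad/s.
Step 2 — Component impedances:
  R1: Z = R = 316 Ω
  R2: Z = R = 1660 Ω
  C: Z = 1/(jωC) = -j/(ω·C) = 0 - j3.65e+05 Ω
Step 3 — Parallel branch: R2 || C = 1/(1/R2 + 1/C) = 1660 - j7.549 Ω.
Step 4 — Series with R1: Z_total = R1 + (R2 || C) = 1976 - j7.549 Ω = 1976∠-0.2° Ω.
Step 5 — Source phasor: V = 28.4∠0.0° V = 28.4 V.
Step 6 — Ohm's law: I = V / Z_total = (28.4) / (1976 - j7.549) = 0.01437 + j5.491e-05 A.
Step 7 — Convert to polar: |I| = 0.01437 A, ∠I = 0.2°.

I = 0.01437∠0.2° A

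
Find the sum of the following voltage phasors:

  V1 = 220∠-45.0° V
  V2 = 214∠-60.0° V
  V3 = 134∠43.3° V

Step 1 — Convert each phasor to rectangular form:
  V1 = 220·(cos(-45.0°) + j·sin(-45.0°)) = 155.6 - j155.6 V
  V2 = 214·(cos(-60.0°) + j·sin(-60.0°)) = 107 - j185.3 V
  V3 = 134·(cos(43.3°) + j·sin(43.3°)) = 97.52 + j91.9 V
Step 2 — Sum components: V_total = 360.1 - j249 V.
Step 3 — Convert to polar: |V_total| = 437.8 V, ∠V_total = -34.7°.

V_total = 437.8∠-34.7° V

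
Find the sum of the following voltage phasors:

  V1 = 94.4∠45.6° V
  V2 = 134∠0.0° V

Step 1 — Convert each phasor to rectangular form:
  V1 = 94.4·(cos(45.6°) + j·sin(45.6°)) = 66.05 + j67.45 V
  V2 = 134·(cos(0.0°) + j·sin(0.0°)) = 134 V
Step 2 — Sum components: V_total = 200 + j67.45 V.
Step 3 — Convert to polar: |V_total| = 211.1 V, ∠V_total = 18.6°.

V_total = 211.1∠18.6° V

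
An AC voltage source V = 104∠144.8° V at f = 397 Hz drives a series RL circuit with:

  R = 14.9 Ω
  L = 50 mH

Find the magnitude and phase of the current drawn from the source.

Step 1 — Angular frequency: ω = 2π·f = 2π·397 = 2494 rad/s.
Step 2 — Component impedances:
  R: Z = R = 14.9 Ω
  L: Z = jωL = j·2494·0.05 = 0 + j124.7 Ω
Step 3 — Series combination: Z_total = R + L = 14.9 + j124.7 Ω = 125.6∠83.2° Ω.
Step 4 — Source phasor: V = 104∠144.8° V = -84.98 + j59.95 V.
Step 5 — Ohm's law: I = V / Z_total = (-84.98 + j59.95) / (14.9 + j124.7) = 0.3936 + j0.7284 A.
Step 6 — Convert to polar: |I| = 0.828 A, ∠I = 61.6°.

I = 0.828∠61.6° A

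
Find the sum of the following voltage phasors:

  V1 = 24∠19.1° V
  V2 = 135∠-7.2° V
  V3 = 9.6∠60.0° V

Step 1 — Convert each phasor to rectangular form:
  V1 = 24·(cos(19.1°) + j·sin(19.1°)) = 22.68 + j7.853 V
  V2 = 135·(cos(-7.2°) + j·sin(-7.2°)) = 133.9 - j16.92 V
  V3 = 9.6·(cos(60.0°) + j·sin(60.0°)) = 4.8 + j8.314 V
Step 2 — Sum components: V_total = 161.4 - j0.7529 V.
Step 3 — Convert to polar: |V_total| = 161.4 V, ∠V_total = -0.3°.

V_total = 161.4∠-0.3° V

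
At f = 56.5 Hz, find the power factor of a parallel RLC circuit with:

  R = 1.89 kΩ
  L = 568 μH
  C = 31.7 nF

Step 1 — Angular frequency: ω = 2π·f = 2π·56.5 = 355 rad/s.
Step 2 — Component impedances:
  R: Z = R = 1890 Ω
  L: Z = jωL = j·355·0.000568 = 0 + j0.2016 Ω
  C: Z = 1/(jωC) = -j/(ω·C) = 0 - j8.886e+04 Ω
Step 3 — Parallel combination: 1/Z_total = 1/R + 1/L + 1/C; Z_total = 2.151e-05 + j0.2016 Ω = 0.2016∠90.0° Ω.
Step 4 — Power factor: PF = cos(φ) = Re(Z)/|Z| = 2.151e-05/0.2016 = 0.0001067.
Step 5 — Type: Im(Z) = 0.2016 ⇒ lagging (phase φ = 90.0°).

PF = 0.0001067 (lagging, φ = 90.0°)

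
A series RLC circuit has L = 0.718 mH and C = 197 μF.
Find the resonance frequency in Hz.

Step 1 — Resonance condition Im(Z)=0 gives ω₀ = 1/√(LC).
Step 2 — ω₀ = 1/√(0.000718·0.000197) = 2659 rad/s.
Step 3 — f₀ = ω₀/(2π) = 423.2 Hz.

f₀ = 423.2 Hz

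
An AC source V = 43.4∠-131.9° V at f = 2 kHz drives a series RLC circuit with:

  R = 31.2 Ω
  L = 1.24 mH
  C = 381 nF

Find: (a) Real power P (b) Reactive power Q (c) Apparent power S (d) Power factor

Step 1 — Angular frequency: ω = 2π·f = 2π·2000 = 1.257e+04 rad/s.
Step 2 — Component impedances:
  R: Z = R = 31.2 Ω
  L: Z = jωL = j·1.257e+04·0.00124 = 0 + j15.58 Ω
  C: Z = 1/(jωC) = -j/(ω·C) = 0 - j208.9 Ω
Step 3 — Series combination: Z_total = R + L + C = 31.2 - j193.3 Ω = 195.8∠-80.8° Ω.
Step 4 — Source phasor: V = 43.4∠-131.9° V = -28.98 - j32.3 V.
Step 5 — Current: I = V / Z = 0.1393 - j0.1724 A = 0.2217∠-51.1° A.
Step 6 — Complex power: S = V·I* = 1.533 - j9.498 VA.
Step 7 — Real power: P = Re(S) = 1.533 W.
Step 8 — Reactive power: Q = Im(S) = -9.498 VAR.
Step 9 — Apparent power: |S| = 9.621 VA.
Step 10 — Power factor: PF = P/|S| = 0.1594 (leading).

(a) P = 1.533 W  (b) Q = -9.498 VAR  (c) S = 9.621 VA  (d) PF = 0.1594 (leading)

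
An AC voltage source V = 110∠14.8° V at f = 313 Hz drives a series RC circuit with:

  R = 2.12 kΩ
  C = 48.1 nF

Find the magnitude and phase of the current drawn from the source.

Step 1 — Angular frequency: ω = 2π·f = 2π·313 = 1967 rad/s.
Step 2 — Component impedances:
  R: Z = R = 2120 Ω
  C: Z = 1/(jωC) = -j/(ω·C) = 0 - j1.057e+04 Ω
Step 3 — Series combination: Z_total = R + C = 2120 - j1.057e+04 Ω = 1.078e+04∠-78.7° Ω.
Step 4 — Source phasor: V = 110∠14.8° V = 106.4 + j28.1 V.
Step 5 — Ohm's law: I = V / Z_total = (106.4 + j28.1) / (2120 - j1.057e+04) = -0.0006158 + j0.01018 A.
Step 6 — Convert to polar: |I| = 0.0102 A, ∠I = 93.5°.

I = 0.0102∠93.5° A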